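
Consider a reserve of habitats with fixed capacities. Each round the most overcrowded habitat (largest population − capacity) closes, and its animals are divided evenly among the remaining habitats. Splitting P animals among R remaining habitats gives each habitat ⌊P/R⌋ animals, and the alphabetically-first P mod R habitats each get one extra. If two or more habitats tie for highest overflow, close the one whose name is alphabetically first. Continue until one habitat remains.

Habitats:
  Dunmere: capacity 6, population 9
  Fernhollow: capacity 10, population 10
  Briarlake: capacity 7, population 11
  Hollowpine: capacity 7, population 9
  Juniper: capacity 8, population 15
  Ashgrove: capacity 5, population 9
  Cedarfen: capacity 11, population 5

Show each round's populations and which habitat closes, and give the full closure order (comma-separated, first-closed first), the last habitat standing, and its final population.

Round 1: Ashgrove=9 Briarlake=11 Cedarfen=5 Dunmere=9 Fernhollow=10 Hollowpine=9 Juniper=15 → close Juniper (overflow 7)
  15÷6 = 2 each, +1 to first 3
Round 2: Ashgrove=12 Briarlake=14 Cedarfen=8 Dunmere=11 Fernhollow=12 Hollowpine=11 → close Ashgrove (overflow 7)
  12÷5 = 2 each, +1 to first 2
Round 3: Briarlake=17 Cedarfen=11 Dunmere=13 Fernhollow=14 Hollowpine=13 → close Briarlake (overflow 10)
  17÷4 = 4 each, +1 to first 1
Round 4: Cedarfen=16 Dunmere=17 Fernhollow=18 Hollowpine=17 → close Dunmere (overflow 11)
  17÷3 = 5 each, +1 to first 2
Round 5: Cedarfen=22 Fernhollow=24 Hollowpine=22 → close Hollowpine (overflow 15)
  22÷2 = 11 each, +1 to first 0
Round 6: Cedarfen=33 Fernhollow=35 → close Fernhollow (overflow 25)
  35÷1 = 35 each, +1 to first 0

Closure order: Juniper, Ashgrove, Briarlake, Dunmere, Hollowpine, Fernhollow
Last habitat: Cedarfen with 68 animals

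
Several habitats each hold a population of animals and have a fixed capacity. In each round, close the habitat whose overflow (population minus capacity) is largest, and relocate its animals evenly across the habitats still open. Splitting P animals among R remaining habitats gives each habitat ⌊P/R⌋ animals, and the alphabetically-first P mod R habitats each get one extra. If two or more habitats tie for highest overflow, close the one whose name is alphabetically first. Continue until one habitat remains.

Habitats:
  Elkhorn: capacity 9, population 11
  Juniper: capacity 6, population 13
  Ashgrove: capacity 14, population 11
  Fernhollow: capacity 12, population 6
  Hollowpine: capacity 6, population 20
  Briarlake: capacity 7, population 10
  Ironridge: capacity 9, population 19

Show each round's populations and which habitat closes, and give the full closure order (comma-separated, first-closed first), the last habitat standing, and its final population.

Round 1: Ashgrove=11 Briarlake=10 Elkhorn=11 Fernhollow=6 Hollowpine=20 Ironridge=19 Juniper=13 → close Hollowpine (overflow 14)
  20÷6 = 3 each, +1 to first 2
Round 2: Ashgrove=15 Briarlake=14 Elkhorn=14 Fernhollow=9 Ironridge=22 Juniper=16 → close Ironridge (overflow 13)
  22÷5 = 4 each, +1 to first 2
Round 3: Ashgrove=20 Briarlake=19 Elkhorn=18 Fernhollow=13 Juniper=20 → close Juniper (overflow 14)
  20÷4 = 5 each, +1 to first 0
Round 4: Ashgrove=25 Briarlake=24 Elkhorn=23 Fernhollow=18 → close Briarlake (overflow 17)
  24÷3 = 8 each, +1 to first 0
Round 5: Ashgrove=33 Elkhorn=31 Fernhollow=26 → close Elkhorn (overflow 22)
  31÷2 = 15 each, +1 to first 1
Round 6: Ashgrove=49 Fernhollow=41 → close Ashgrove (overflow 35)
  49÷1 = 49 each, +1 to first 0

Closure order: Hollowpine, Ironridge, Juniper, Briarlake, Elkhorn, Ashgrove
Last habitat: Fernhollow with 90 animals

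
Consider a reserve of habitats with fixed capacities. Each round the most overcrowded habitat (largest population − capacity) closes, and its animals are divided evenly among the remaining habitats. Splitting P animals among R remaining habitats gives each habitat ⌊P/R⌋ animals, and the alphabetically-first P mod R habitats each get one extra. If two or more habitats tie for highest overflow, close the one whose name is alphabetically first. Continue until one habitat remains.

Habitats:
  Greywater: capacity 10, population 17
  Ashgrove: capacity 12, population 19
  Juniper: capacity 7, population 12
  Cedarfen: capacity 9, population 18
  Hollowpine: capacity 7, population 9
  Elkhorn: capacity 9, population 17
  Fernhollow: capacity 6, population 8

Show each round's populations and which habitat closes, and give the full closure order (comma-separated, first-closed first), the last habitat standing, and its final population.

Round 1: Ashgrove=19 Cedarfen=18 Elkhorn=17 Fernhollow=8 Greywater=17 Hollowpine=9 Juniper=12 → close Cedarfen (overflow 9)
  18÷6 = 3 each, +1 to first 0
Round 2: Ashgrove=22 Elkhorn=20 Fernhollow=11 Greywater=20 Hollowpine=12 Juniper=15 → close Elkhorn (overflow 11)
  20÷5 = 4 each, +1 to first 0
Round 3: Ashgrove=26 Fernhollow=15 Greywater=24 Hollowpine=16 Juniper=19 → close Ashgrove (overflow 14)
  26÷4 = 6 each, +1 to first 2
Round 4: Fernhollow=22 Greywater=31 Hollowpine=22 Juniper=25 → close Greywater (overflow 21)
  31÷3 = 10 each, +1 to first 1
Round 5: Fernhollow=33 Hollowpine=32 Juniper=35 → close Juniper (overflow 28)
  35÷2 = 17 each, +1 to first 1
Round 6: Fernhollow=51 Hollowpine=49 → close Fernhollow (overflow 45)
  51÷1 = 51 each, +1 to first 0

Closure order: Cedarfen, Elkhorn, Ashgrove, Greywater, Juniper, Fernhollow
Last habitat: Hollowpine with 100 animals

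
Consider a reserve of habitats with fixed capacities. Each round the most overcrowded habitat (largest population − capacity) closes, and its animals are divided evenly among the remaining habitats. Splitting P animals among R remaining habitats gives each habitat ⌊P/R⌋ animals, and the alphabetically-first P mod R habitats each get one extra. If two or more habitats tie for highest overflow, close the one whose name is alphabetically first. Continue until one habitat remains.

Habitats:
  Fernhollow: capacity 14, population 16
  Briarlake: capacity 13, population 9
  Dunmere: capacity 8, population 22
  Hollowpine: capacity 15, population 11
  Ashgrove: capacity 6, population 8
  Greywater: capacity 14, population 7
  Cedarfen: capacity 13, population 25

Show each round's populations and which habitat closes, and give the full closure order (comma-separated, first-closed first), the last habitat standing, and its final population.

Closure order: Dunmere, Cedarfen, Ashgrove, Fernhollow, Briarlake, Hollowpine
Last habitat: Greywater with 98 animals

Round 1: Ashgrove=8 Briarlake=9 Cedarfen=25 Dunmere=22 Fernhollow=16 Greywater=7 Hollowpine=11 → close Dunmere (overflow 14)
  22÷6 = 3 each, +1 to first 4
Round 2: Ashgrove=12 Briarlake=13 Cedarfen=29 Fernhollow=20 Greywater=10 Hollowpine=14 → close Cedarfen (overflow 16)
  29÷5 = 5 each, +1 to first 4
Round 3: Ashgrove=18 Briarlake=19 Fernhollow=26 Greywater=16 Hollowpine=19 → close Ashgrove (overflow 12)
  18÷4 = 4 each, +1 to first 2
Round 4: Briarlake=24 Fernhollow=31 Greywater=20 Hollowpine=23 → close Fernhollow (overflow 17)
  31÷3 = 10 each, +1 to first 1
Round 5: Briarlake=35 Greywater=30 Hollowpine=33 → close Briarlake (overflow 22)
  35÷2 = 17 each, +1 to first 1
Round 6: Greywater=48 Hollowpine=50 → close Hollowpine (overflow 35)
  50÷1 = 50 each, +1 to first 0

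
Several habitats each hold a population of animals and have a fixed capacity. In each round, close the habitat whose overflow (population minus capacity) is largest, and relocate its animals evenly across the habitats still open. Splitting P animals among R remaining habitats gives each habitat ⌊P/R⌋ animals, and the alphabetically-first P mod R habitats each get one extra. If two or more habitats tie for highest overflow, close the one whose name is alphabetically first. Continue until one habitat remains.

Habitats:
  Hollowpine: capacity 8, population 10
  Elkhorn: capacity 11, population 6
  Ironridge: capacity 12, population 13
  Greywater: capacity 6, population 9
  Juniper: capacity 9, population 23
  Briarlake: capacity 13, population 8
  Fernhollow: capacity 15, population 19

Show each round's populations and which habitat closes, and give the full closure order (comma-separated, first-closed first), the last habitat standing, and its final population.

Round 1: Briarlake=8 Elkhorn=6 Fernhollow=19 Greywater=9 Hollowpine=10 Ironridge=13 Juniper=23 → close Juniper (overflow 14)
  23÷6 = 3 each, +1 to first 5
Round 2: Briarlake=12 Elkhorn=10 Fernhollow=23 Greywater=13 Hollowpine=14 Ironridge=16 → close Fernhollow (overflow 8)
  23÷5 = 4 each, +1 to first 3
Round 3: Briarlake=17 Elkhorn=15 Greywater=18 Hollowpine=18 Ironridge=20 → close Greywater (overflow 12)
  18÷4 = 4 each, +1 to first 2
Round 4: Briarlake=22 Elkhorn=20 Hollowpine=22 Ironridge=24 → close Hollowpine (overflow 14)
  22÷3 = 7 each, +1 to first 1
Round 5: Briarlake=30 Elkhorn=27 Ironridge=31 → close Ironridge (overflow 19)
  31÷2 = 15 each, +1 to first 1
Round 6: Briarlake=46 Elkhorn=42 → close Briarlake (overflow 33)
  46÷1 = 46 each, +1 to first 0

Closure order: Juniper, Fernhollow, Greywater, Hollowpine, Ironridge, Briarlake
Last habitat: Elkhorn with 88 animals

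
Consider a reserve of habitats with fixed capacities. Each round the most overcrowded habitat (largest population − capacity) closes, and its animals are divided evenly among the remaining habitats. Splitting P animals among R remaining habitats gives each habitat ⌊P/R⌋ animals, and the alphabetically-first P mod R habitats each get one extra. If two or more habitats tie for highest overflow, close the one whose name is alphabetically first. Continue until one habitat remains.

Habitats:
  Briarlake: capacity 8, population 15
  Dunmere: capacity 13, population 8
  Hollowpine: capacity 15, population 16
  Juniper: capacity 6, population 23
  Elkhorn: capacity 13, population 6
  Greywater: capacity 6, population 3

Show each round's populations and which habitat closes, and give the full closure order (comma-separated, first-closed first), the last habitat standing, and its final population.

Round 1: Briarlake=15 Dunmere=8 Elkhorn=6 Greywater=3 Hollowpine=16 Juniper=23 → close Juniper (overflow 17)
  23÷5 = 4 each, +1 to first 3
Round 2: Briarlake=20 Dunmere=13 Elkhorn=11 Greywater=7 Hollowpine=20 → close Briarlake (overflow 12)
  20÷4 = 5 each, +1 to first 0
Round 3: Dunmere=18 Elkhorn=16 Greywater=12 Hollowpine=25 → close Hollowpine (overflow 10)
  25÷3 = 8 each, +1 to first 1
Round 4: Dunmere=27 Elkhorn=24 Greywater=20 → close Dunmere (overflow 14)
  27÷2 = 13 each, +1 to first 1
Round 5: Elkhorn=38 Greywater=33 → close Greywater (overflow 27)
  33÷1 = 33 each, +1 to first 0

Closure order: Juniper, Briarlake, Hollowpine, Dunmere, Greywater
Last habitat: Elkhorn with 71 animals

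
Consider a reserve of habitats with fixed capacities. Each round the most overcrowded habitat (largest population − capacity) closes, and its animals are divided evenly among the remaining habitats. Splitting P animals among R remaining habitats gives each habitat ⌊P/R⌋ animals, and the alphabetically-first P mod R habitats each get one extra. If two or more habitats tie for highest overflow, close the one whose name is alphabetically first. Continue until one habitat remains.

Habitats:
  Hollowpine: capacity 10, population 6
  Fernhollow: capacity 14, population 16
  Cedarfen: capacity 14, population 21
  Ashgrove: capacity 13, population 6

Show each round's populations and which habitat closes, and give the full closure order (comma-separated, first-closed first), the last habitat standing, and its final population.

Round 1: Ashgrove=6 Cedarfen=21 Fernhollow=16 Hollowpine=6 → close Cedarfen (overflow 7)
  21÷3 = 7 each, +1 to first 0
Round 2: Ashgrove=13 Fernhollow=23 Hollowpine=13 → close Fernhollow (overflow 9)
  23÷2 = 11 each, +1 to first 1
Round 3: Ashgrove=25 Hollowpine=24 → close Hollowpine (overflow 14)
  24÷1 = 24 each, +1 to first 0

Closure order: Cedarfen, Fernhollow, Hollowpine
Last habitat: Ashgrove with 49 animals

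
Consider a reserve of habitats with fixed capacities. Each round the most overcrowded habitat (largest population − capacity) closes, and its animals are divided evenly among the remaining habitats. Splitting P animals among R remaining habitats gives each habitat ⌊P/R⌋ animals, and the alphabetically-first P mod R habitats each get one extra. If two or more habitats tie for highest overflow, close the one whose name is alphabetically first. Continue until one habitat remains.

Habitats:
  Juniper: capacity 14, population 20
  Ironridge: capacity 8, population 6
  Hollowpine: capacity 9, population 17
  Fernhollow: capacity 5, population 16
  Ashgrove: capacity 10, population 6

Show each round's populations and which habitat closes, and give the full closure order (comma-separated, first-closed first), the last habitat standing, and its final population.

Closure order: Fernhollow, Hollowpine, Juniper, Ironridge
Last habitat: Ashgrove with 65 animals

Round 1: Ashgrove=6 Fernhollow=16 Hollowpine=17 Ironridge=6 Juniper=20 → close Fernhollow (overflow 11)
  16÷4 = 4 each, +1 to first 0
Round 2: Ashgrove=10 Hollowpine=21 Ironridge=10 Juniper=24 → close Hollowpine (overflow 12)
  21÷3 = 7 each, +1 to first 0
Round 3: Ashgrove=17 Ironridge=17 Juniper=31 → close Juniper (overflow 17)
  31÷2 = 15 each, +1 to first 1
Round 4: Ashgrove=33 Ironridge=32 → close Ironridge (overflow 24)
  32÷1 = 32 each, +1 to first 0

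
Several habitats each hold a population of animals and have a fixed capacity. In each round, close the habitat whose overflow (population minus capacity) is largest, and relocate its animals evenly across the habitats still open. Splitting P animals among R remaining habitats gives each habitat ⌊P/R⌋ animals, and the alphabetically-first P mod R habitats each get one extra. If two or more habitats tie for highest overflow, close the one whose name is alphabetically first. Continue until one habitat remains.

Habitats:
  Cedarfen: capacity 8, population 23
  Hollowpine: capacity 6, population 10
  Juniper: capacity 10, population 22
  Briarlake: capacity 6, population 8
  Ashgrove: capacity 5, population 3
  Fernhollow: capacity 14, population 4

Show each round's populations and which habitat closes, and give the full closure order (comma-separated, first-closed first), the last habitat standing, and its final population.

Round 1: Ashgrove=3 Briarlake=8 Cedarfen=23 Fernhollow=4 Hollowpine=10 Juniper=22 → close Cedarfen (overflow 15)
  23÷5 = 4 each, +1 to first 3
Round 2: Ashgrove=8 Briarlake=13 Fernhollow=9 Hollowpine=14 Juniper=26 → close Juniper (overflow 16)
  26÷4 = 6 each, +1 to first 2
Round 3: Ashgrove=15 Briarlake=20 Fernhollow=15 Hollowpine=20 → close Briarlake (overflow 14)
  20÷3 = 6 each, +1 to first 2
Round 4: Ashgrove=22 Fernhollow=22 Hollowpine=26 → close Hollowpine (overflow 20)
  26÷2 = 13 each, +1 to first 0
Round 5: Ashgrove=35 Fernhollow=35 → close Ashgrove (overflow 30)
  35÷1 = 35 each, +1 to first 0

Closure order: Cedarfen, Juniper, Briarlake, Hollowpine, Ashgrove
Last habitat: Fernhollow with 70 animals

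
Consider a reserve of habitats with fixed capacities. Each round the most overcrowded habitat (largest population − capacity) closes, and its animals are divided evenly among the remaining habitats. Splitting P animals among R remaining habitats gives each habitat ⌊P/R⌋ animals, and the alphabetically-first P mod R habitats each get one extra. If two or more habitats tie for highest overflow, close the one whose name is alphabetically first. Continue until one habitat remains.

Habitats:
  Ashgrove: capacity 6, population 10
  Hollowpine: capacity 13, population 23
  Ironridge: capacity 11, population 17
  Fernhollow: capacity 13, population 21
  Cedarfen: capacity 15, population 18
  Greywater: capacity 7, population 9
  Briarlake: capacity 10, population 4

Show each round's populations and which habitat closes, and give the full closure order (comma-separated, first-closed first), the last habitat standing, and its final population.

Round 1: Ashgrove=10 Briarlake=4 Cedarfen=18 Fernhollow=21 Greywater=9 Hollowpine=23 Ironridge=17 → close Hollowpine (overflow 10)
  23÷6 = 3 each, +1 to first 5
Round 2: Ashgrove=14 Briarlake=8 Cedarfen=22 Fernhollow=25 Greywater=13 Ironridge=20 → close Fernhollow (overflow 12)
  25÷5 = 5 each, +1 to first 0
Round 3: Ashgrove=19 Briarlake=13 Cedarfen=27 Greywater=18 Ironridge=25 → close Ironridge (overflow 14)
  25÷4 = 6 each, +1 to first 1
Round 4: Ashgrove=26 Briarlake=19 Cedarfen=33 Greywater=24 → close Ashgrove (overflow 20)
  26÷3 = 8 each, +1 to first 2
Round 5: Briarlake=28 Cedarfen=42 Greywater=32 → close Cedarfen (overflow 27)
  42÷2 = 21 each, +1 to first 0
Round 6: Briarlake=49 Greywater=53 → close Greywater (overflow 46)
  53÷1 = 53 each, +1 to first 0

Closure order: Hollowpine, Fernhollow, Ironridge, Ashgrove, Cedarfen, Greywater
Last habitat: Briarlake with 102 animals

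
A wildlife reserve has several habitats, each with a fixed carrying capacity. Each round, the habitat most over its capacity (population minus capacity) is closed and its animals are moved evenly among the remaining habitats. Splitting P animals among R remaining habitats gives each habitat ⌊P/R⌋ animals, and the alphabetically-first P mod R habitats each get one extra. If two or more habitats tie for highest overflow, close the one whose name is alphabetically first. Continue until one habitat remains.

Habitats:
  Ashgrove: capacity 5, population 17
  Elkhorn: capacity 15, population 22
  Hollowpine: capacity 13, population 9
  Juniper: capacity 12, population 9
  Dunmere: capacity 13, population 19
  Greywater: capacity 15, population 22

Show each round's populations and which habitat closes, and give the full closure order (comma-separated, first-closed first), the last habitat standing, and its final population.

Closure order: Ashgrove, Elkhorn, Dunmere, Greywater, Juniper
Last habitat: Hollowpine with 98 animals

Round 1: Ashgrove=17 Dunmere=19 Elkhorn=22 Greywater=22 Hollowpine=9 Juniper=9 → close Ashgrove (overflow 12)
  17÷5 = 3 each, +1 to first 2
Round 2: Dunmere=23 Elkhorn=26 Greywater=25 Hollowpine=12 Juniper=12 → close Elkhorn (overflow 11)
  26÷4 = 6 each, +1 to first 2
Round 3: Dunmere=30 Greywater=32 Hollowpine=18 Juniper=18 → close Dunmere (overflow 17)
  30÷3 = 10 each, +1 to first 0
Round 4: Greywater=42 Hollowpine=28 Juniper=28 → close Greywater (overflow 27)
  42÷2 = 21 each, +1 to first 0
Round 5: Hollowpine=49 Juniper=49 → close Juniper (overflow 37)
  49÷1 = 49 each, +1 to first 0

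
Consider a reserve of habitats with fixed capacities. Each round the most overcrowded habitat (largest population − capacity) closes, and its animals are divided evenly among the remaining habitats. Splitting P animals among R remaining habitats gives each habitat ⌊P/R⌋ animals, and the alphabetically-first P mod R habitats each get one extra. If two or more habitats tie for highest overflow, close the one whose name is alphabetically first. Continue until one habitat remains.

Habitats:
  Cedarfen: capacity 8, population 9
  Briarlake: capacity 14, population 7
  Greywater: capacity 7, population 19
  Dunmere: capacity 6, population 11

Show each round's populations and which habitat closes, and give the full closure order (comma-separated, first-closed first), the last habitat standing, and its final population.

Closure order: Greywater, Dunmere, Cedarfen
Last habitat: Briarlake with 46 animals

Round 1: Briarlake=7 Cedarfen=9 Dunmere=11 Greywater=19 → close Greywater (overflow 12)
  19÷3 = 6 each, +1 to first 1
Round 2: Briarlake=14 Cedarfen=15 Dunmere=17 → close Dunmere (overflow 11)
  17÷2 = 8 each, +1 to first 1
Round 3: Briarlake=23 Cedarfen=23 → close Cedarfen (overflow 15)
  23÷1 = 23 each, +1 to first 0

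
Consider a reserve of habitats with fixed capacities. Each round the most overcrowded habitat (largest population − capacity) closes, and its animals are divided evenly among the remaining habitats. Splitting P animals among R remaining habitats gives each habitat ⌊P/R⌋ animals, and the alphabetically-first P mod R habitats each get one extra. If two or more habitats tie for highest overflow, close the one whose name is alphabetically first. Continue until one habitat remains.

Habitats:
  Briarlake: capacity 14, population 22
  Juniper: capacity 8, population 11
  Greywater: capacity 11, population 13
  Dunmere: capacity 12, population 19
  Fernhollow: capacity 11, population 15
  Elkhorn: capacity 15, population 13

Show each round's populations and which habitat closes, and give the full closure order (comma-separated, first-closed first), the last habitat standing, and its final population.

Closure order: Briarlake, Dunmere, Fernhollow, Juniper, Greywater
Last habitat: Elkhorn with 93 animals

Round 1: Briarlake=22 Dunmere=19 Elkhorn=13 Fernhollow=15 Greywater=13 Juniper=11 → close Briarlake (overflow 8)
  22÷5 = 4 each, +1 to first 2
Round 2: Dunmere=24 Elkhorn=18 Fernhollow=19 Greywater=17 Juniper=15 → close Dunmere (overflow 12)
  24÷4 = 6 each, +1 to first 0
Round 3: Elkhorn=24 Fernhollow=25 Greywater=23 Juniper=21 → close Fernhollow (overflow 14)
  25÷3 = 8 each, +1 to first 1
Round 4: Elkhorn=33 Greywater=31 Juniper=29 → close Juniper (overflow 21)
  29÷2 = 14 each, +1 to first 1
Round 5: Elkhorn=48 Greywater=45 → close Greywater (overflow 34)
  45÷1 = 45 each, +1 to first 0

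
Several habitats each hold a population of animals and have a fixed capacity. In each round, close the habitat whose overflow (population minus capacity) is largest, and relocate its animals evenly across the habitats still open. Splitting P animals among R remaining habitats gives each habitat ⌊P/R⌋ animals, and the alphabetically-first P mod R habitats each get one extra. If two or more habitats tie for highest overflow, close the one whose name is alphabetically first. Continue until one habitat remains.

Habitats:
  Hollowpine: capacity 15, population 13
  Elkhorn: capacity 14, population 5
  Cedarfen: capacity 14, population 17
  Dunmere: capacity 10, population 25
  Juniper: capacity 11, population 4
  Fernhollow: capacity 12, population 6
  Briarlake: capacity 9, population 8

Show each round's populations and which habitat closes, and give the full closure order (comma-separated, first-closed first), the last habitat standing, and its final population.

Round 1: Briarlake=8 Cedarfen=17 Dunmere=25 Elkhorn=5 Fernhollow=6 Hollowpine=13 Juniper=4 → close Dunmere (overflow 15)
  25÷6 = 4 each, +1 to first 1
Round 2: Briarlake=13 Cedarfen=21 Elkhorn=9 Fernhollow=10 Hollowpine=17 Juniper=8 → close Cedarfen (overflow 7)
  21÷5 = 4 each, +1 to first 1
Round 3: Briarlake=18 Elkhorn=13 Fernhollow=14 Hollowpine=21 Juniper=12 → close Briarlake (overflow 9)
  18÷4 = 4 each, +1 to first 2
Round 4: Elkhorn=18 Fernhollow=19 Hollowpine=25 Juniper=16 → close Hollowpine (overflow 10)
  25÷3 = 8 each, +1 to first 1
Round 5: Elkhorn=27 Fernhollow=27 Juniper=24 → close Fernhollow (overflow 15)
  27÷2 = 13 each, +1 to first 1
Round 6: Elkhorn=41 Juniper=37 → close Elkhorn (overflow 27)
  41÷1 = 41 each, +1 to first 0

Closure order: Dunmere, Cedarfen, Briarlake, Hollowpine, Fernhollow, Elkhorn
Last habitat: Juniper with 78 animals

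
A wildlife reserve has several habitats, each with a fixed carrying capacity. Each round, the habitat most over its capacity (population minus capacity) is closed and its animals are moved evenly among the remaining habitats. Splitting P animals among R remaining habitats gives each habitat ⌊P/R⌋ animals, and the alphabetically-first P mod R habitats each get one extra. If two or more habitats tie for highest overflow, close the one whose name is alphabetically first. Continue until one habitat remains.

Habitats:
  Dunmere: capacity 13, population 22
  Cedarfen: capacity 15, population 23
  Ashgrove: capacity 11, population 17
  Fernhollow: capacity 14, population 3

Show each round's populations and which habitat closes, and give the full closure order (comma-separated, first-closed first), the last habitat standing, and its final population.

Closure order: Dunmere, Cedarfen, Ashgrove
Last habitat: Fernhollow with 65 animals

Round 1: Ashgrove=17 Cedarfen=23 Dunmere=22 Fernhollow=3 → close Dunmere (overflow 9)
  22÷3 = 7 each, +1 to first 1
Round 2: Ashgrove=25 Cedarfen=30 Fernhollow=10 → close Cedarfen (overflow 15)
  30÷2 = 15 each, +1 to first 0
Round 3: Ashgrove=40 Fernhollow=25 → close Ashgrove (overflow 29)
  40÷1 = 40 each, +1 to first 0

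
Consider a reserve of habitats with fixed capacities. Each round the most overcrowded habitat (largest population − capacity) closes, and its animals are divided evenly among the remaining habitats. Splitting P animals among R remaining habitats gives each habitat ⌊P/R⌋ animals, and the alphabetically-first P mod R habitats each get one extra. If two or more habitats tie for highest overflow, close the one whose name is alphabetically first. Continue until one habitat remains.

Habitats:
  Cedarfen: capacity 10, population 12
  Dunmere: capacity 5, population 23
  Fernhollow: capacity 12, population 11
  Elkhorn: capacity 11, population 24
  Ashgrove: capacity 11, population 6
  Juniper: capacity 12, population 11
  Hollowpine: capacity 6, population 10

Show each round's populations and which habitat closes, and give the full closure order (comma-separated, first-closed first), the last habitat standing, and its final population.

Round 1: Ashgrove=6 Cedarfen=12 Dunmere=23 Elkhorn=24 Fernhollow=11 Hollowpine=10 Juniper=11 → close Dunmere (overflow 18)
  23÷6 = 3 each, +1 to first 5
Round 2: Ashgrove=10 Cedarfen=16 Elkhorn=28 Fernhollow=15 Hollowpine=14 Juniper=14 → close Elkhorn (overflow 17)
  28÷5 = 5 each, +1 to first 3
Round 3: Ashgrove=16 Cedarfen=22 Fernhollow=21 Hollowpine=19 Juniper=19 → close Hollowpine (overflow 13)
  19÷4 = 4 each, +1 to first 3
Round 4: Ashgrove=21 Cedarfen=27 Fernhollow=26 Juniper=23 → close Cedarfen (overflow 17)
  27÷3 = 9 each, +1 to first 0
Round 5: Ashgrove=30 Fernhollow=35 Juniper=32 → close Fernhollow (overflow 23)
  35÷2 = 17 each, +1 to first 1
Round 6: Ashgrove=48 Juniper=49 → close Ashgrove (overflow 37)
  48÷1 = 48 each, +1 to first 0

Closure order: Dunmere, Elkhorn, Hollowpine, Cedarfen, Fernhollow, Ashgrove
Last habitat: Juniper with 97 animals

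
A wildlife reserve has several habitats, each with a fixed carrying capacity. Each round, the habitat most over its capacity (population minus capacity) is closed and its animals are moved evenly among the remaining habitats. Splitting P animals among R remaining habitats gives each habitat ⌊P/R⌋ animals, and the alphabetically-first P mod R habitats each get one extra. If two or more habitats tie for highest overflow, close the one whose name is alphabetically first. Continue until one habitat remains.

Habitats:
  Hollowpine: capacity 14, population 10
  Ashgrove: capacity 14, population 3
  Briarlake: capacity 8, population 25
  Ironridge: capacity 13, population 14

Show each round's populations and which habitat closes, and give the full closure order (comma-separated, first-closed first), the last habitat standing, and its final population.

Round 1: Ashgrove=3 Briarlake=25 Hollowpine=10 Ironridge=14 → close Briarlake (overflow 17)
  25÷3 = 8 each, +1 to first 1
Round 2: Ashgrove=12 Hollowpine=18 Ironridge=22 → close Ironridge (overflow 9)
  22÷2 = 11 each, +1 to first 0
Round 3: Ashgrove=23 Hollowpine=29 → close Hollowpine (overflow 15)
  29÷1 = 29 each, +1 to first 0

Closure order: Briarlake, Ironridge, Hollowpine
Last habitat: Ashgrove with 52 animals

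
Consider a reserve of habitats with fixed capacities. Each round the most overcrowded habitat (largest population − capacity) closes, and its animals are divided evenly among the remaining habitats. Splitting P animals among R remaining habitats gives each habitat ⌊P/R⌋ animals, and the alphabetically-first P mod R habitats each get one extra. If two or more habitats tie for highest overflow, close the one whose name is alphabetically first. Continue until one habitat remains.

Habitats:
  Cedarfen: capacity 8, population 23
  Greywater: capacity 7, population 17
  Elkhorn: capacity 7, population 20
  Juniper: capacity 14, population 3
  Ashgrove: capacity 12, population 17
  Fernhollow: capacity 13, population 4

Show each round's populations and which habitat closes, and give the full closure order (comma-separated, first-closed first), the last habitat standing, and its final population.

Closure order: Cedarfen, Elkhorn, Greywater, Ashgrove, Fernhollow
Last habitat: Juniper with 84 animals

Round 1: Ashgrove=17 Cedarfen=23 Elkhorn=20 Fernhollow=4 Greywater=17 Juniper=3 → close Cedarfen (overflow 15)
  23÷5 = 4 each, +1 to first 3
Round 2: Ashgrove=22 Elkhorn=25 Fernhollow=9 Greywater=21 Juniper=7 → close Elkhorn (overflow 18)
  25÷4 = 6 each, +1 to first 1
Round 3: Ashgrove=29 Fernhollow=15 Greywater=27 Juniper=13 → close Greywater (overflow 20)
  27÷3 = 9 each, +1 to first 0
Round 4: Ashgrove=38 Fernhollow=24 Juniper=22 → close Ashgrove (overflow 26)
  38÷2 = 19 each, +1 to first 0
Round 5: Fernhollow=43 Juniper=41 → close Fernhollow (overflow 30)
  43÷1 = 43 each, +1 to first 0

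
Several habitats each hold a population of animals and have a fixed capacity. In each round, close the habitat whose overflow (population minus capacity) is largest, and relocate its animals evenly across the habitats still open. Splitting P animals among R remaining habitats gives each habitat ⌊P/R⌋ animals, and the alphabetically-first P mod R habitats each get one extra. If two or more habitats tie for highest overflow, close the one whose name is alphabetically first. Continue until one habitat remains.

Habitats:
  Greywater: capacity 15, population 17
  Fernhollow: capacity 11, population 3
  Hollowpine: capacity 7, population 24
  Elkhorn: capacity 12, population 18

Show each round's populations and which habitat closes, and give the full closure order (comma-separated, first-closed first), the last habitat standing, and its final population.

Closure order: Hollowpine, Elkhorn, Greywater
Last habitat: Fernhollow with 62 animals

Round 1: Elkhorn=18 Fernhollow=3 Greywater=17 Hollowpine=24 → close Hollowpine (overflow 17)
  24÷3 = 8 each, +1 to first 0
Round 2: Elkhorn=26 Fernhollow=11 Greywater=25 → close Elkhorn (overflow 14)
  26÷2 = 13 each, +1 to first 0
Round 3: Fernhollow=24 Greywater=38 → close Greywater (overflow 23)
  38÷1 = 38 each, +1 to first 0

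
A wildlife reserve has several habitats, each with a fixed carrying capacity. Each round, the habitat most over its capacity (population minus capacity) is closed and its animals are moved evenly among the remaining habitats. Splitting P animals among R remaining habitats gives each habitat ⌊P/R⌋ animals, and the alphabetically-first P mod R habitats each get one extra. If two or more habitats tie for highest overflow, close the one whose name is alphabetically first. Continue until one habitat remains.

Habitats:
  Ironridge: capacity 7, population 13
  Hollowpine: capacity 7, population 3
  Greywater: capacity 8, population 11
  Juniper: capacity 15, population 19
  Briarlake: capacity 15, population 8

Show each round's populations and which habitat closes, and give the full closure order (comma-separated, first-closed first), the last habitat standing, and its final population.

Round 1: Briarlake=8 Greywater=11 Hollowpine=3 Ironridge=13 Juniper=19 → close Ironridge (overflow 6)
  13÷4 = 3 each, +1 to first 1
Round 2: Briarlake=12 Greywater=14 Hollowpine=6 Juniper=22 → close Juniper (overflow 7)
  22÷3 = 7 each, +1 to first 1
Round 3: Briarlake=20 Greywater=21 Hollowpine=13 → close Greywater (overflow 13)
  21÷2 = 10 each, +1 to first 1
Round 4: Briarlake=31 Hollowpine=23 → close Briarlake (overflow 16)
  31÷1 = 31 each, +1 to first 0

Closure order: Ironridge, Juniper, Greywater, Briarlake
Last habitat: Hollowpine with 54 animals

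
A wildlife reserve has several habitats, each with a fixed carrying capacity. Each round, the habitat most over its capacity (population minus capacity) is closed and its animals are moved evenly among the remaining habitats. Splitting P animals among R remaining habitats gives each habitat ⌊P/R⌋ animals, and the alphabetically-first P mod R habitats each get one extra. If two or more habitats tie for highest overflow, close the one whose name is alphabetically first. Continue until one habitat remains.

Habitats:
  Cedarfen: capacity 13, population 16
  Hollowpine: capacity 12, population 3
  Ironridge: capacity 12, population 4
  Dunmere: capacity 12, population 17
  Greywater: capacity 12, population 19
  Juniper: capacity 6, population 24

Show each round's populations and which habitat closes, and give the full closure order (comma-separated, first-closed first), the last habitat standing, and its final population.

Round 1: Cedarfen=16 Dunmere=17 Greywater=19 Hollowpine=3 Ironridge=4 Juniper=24 → close Juniper (overflow 18)
  24÷5 = 4 each, +1 to first 4
Round 2: Cedarfen=21 Dunmere=22 Greywater=24 Hollowpine=8 Ironridge=8 → close Greywater (overflow 12)
  24÷4 = 6 each, +1 to first 0
Round 3: Cedarfen=27 Dunmere=28 Hollowpine=14 Ironridge=14 → close Dunmere (overflow 16)
  28÷3 = 9 each, +1 to first 1
Round 4: Cedarfen=37 Hollowpine=23 Ironridge=23 → close Cedarfen (overflow 24)
  37÷2 = 18 each, +1 to first 1
Round 5: Hollowpine=42 Ironridge=41 → close Hollowpine (overflow 30)
  42÷1 = 42 each, +1 to first 0

Closure order: Juniper, Greywater, Dunmere, Cedarfen, Hollowpine
Last habitat: Ironridge with 83 animals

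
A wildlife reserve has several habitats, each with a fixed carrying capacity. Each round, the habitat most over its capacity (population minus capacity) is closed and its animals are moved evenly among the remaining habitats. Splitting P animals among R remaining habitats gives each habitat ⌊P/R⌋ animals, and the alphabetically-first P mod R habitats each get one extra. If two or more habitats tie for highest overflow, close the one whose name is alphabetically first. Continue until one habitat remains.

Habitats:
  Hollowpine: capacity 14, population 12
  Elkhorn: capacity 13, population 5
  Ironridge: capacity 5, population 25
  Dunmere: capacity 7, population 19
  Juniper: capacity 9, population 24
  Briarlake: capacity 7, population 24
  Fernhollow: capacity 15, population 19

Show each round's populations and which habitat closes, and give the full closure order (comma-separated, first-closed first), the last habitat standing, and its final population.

Round 1: Briarlake=24 Dunmere=19 Elkhorn=5 Fernhollow=19 Hollowpine=12 Ironridge=25 Juniper=24 → close Ironridge (overflow 20)
  25÷6 = 4 each, +1 to first 1
Round 2: Briarlake=29 Dunmere=23 Elkhorn=9 Fernhollow=23 Hollowpine=16 Juniper=28 → close Briarlake (overflow 22)
  29÷5 = 5 each, +1 to first 4
Round 3: Dunmere=29 Elkhorn=15 Fernhollow=29 Hollowpine=22 Juniper=33 → close Juniper (overflow 24)
  33÷4 = 8 each, +1 to first 1
Round 4: Dunmere=38 Elkhorn=23 Fernhollow=37 Hollowpine=30 → close Dunmere (overflow 31)
  38÷3 = 12 each, +1 to first 2
Round 5: Elkhorn=36 Fernhollow=50 Hollowpine=42 → close Fernhollow (overflow 35)
  50÷2 = 25 each, +1 to first 0
Round 6: Elkhorn=61 Hollowpine=67 → close Hollowpine (overflow 53)
  67÷1 = 67 each, +1 to first 0

Closure order: Ironridge, Briarlake, Juniper, Dunmere, Fernhollow, Hollowpine
Last habitat: Elkhorn with 128 animals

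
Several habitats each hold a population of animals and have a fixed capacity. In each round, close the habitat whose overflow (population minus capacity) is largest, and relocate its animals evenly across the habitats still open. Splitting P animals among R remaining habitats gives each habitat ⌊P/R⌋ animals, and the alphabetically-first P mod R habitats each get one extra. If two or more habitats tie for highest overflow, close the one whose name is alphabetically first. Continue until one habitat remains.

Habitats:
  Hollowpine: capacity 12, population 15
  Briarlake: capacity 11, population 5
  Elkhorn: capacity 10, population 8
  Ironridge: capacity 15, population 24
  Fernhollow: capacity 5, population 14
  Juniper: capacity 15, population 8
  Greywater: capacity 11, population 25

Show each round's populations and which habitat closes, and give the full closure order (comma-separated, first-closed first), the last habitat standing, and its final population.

Round 1: Briarlake=5 Elkhorn=8 Fernhollow=14 Greywater=25 Hollowpine=15 Ironridge=24 Juniper=8 → close Greywater (overflow 14)
  25÷6 = 4 each, +1 to first 1
Round 2: Briarlake=10 Elkhorn=12 Fernhollow=18 Hollowpine=19 Ironridge=28 Juniper=12 → close Fernhollow (overflow 13)
  18÷5 = 3 each, +1 to first 3
Round 3: Briarlake=14 Elkhorn=16 Hollowpine=23 Ironridge=31 Juniper=15 → close Ironridge (overflow 16)
  31÷4 = 7 each, +1 to first 3
Round 4: Briarlake=22 Elkhorn=24 Hollowpine=31 Juniper=22 → close Hollowpine (overflow 19)
  31÷3 = 10 each, +1 to first 1
Round 5: Briarlake=33 Elkhorn=34 Juniper=32 → close Elkhorn (overflow 24)
  34÷2 = 17 each, +1 to first 0
Round 6: Briarlake=50 Juniper=49 → close Briarlake (overflow 39)
  50÷1 = 50 each, +1 to first 0

Closure order: Greywater, Fernhollow, Ironridge, Hollowpine, Elkhorn, Briarlake
Last habitat: Juniper with 99 animals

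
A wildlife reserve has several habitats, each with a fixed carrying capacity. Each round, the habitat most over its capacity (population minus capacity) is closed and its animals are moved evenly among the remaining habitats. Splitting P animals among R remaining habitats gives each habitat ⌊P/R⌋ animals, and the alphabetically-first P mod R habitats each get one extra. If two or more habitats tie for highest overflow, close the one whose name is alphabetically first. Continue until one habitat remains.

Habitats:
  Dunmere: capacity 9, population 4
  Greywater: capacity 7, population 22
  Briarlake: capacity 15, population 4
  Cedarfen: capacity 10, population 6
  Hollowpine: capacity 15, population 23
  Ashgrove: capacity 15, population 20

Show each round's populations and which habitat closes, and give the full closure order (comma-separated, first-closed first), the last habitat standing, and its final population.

Closure order: Greywater, Hollowpine, Ashgrove, Cedarfen, Dunmere
Last habitat: Briarlake with 79 animals

Round 1: Ashgrove=20 Briarlake=4 Cedarfen=6 Dunmere=4 Greywater=22 Hollowpine=23 → close Greywater (overflow 15)
  22÷5 = 4 each, +1 to first 2
Round 2: Ashgrove=25 Briarlake=9 Cedarfen=10 Dunmere=8 Hollowpine=27 → close Hollowpine (overflow 12)
  27÷4 = 6 each, +1 to first 3
Round 3: Ashgrove=32 Briarlake=16 Cedarfen=17 Dunmere=14 → close Ashgrove (overflow 17)
  32÷3 = 10 each, +1 to first 2
Round 4: Briarlake=27 Cedarfen=28 Dunmere=24 → close Cedarfen (overflow 18)
  28÷2 = 14 each, +1 to first 0
Round 5: Briarlake=41 Dunmere=38 → close Dunmere (overflow 29)
  38÷1 = 38 each, +1 to first 0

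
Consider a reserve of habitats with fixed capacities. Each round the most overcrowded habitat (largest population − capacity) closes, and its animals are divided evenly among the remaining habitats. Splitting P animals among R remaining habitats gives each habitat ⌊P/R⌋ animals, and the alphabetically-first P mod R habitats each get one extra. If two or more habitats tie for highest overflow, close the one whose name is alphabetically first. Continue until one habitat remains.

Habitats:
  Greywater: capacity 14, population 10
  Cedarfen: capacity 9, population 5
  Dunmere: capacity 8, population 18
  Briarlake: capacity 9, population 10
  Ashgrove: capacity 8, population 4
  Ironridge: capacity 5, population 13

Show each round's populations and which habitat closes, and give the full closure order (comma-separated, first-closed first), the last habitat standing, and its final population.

Closure order: Dunmere, Ironridge, Briarlake, Ashgrove, Cedarfen
Last habitat: Greywater with 60 animals

Round 1: Ashgrove=4 Briarlake=10 Cedarfen=5 Dunmere=18 Greywater=10 Ironridge=13 → close Dunmere (overflow 10)
  18÷5 = 3 each, +1 to first 3
Round 2: Ashgrove=8 Briarlake=14 Cedarfen=9 Greywater=13 Ironridge=16 → close Ironridge (overflow 11)
  16÷4 = 4 each, +1 to first 0
Round 3: Ashgrove=12 Briarlake=18 Cedarfen=13 Greywater=17 → close Briarlake (overflow 9)
  18÷3 = 6 each, +1 to first 0
Round 4: Ashgrove=18 Cedarfen=19 Greywater=23 → close Ashgrove (overflow 10)
  18÷2 = 9 each, +1 to first 0
Round 5: Cedarfen=28 Greywater=32 → close Cedarfen (overflow 19)
  28÷1 = 28 each, +1 to first 0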